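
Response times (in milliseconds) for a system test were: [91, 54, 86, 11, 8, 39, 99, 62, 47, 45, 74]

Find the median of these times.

54

Step 1: Sort the data in ascending order: [8, 11, 39, 45, 47, 54, 62, 74, 86, 91, 99]
Step 2: The number of values is n = 11.
Step 3: Since n is odd, the median is the middle value at position 6: 54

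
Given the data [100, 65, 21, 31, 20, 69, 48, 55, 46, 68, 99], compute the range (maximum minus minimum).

80

Step 1: Identify the maximum value: max = 100
Step 2: Identify the minimum value: min = 20
Step 3: Range = max - min = 100 - 20 = 80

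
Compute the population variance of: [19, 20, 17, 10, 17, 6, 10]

24.9796

Step 1: Compute the mean: (19 + 20 + 17 + 10 + 17 + 6 + 10) / 7 = 14.1429
Step 2: Compute squared deviations from the mean:
  (19 - 14.1429)^2 = 23.5918
  (20 - 14.1429)^2 = 34.3061
  (17 - 14.1429)^2 = 8.1633
  (10 - 14.1429)^2 = 17.1633
  (17 - 14.1429)^2 = 8.1633
  (6 - 14.1429)^2 = 66.3061
  (10 - 14.1429)^2 = 17.1633
Step 3: Sum of squared deviations = 174.8571
Step 4: Population variance = 174.8571 / 7 = 24.9796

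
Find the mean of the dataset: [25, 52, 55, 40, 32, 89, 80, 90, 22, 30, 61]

52.3636

Step 1: Sum all values: 25 + 52 + 55 + 40 + 32 + 89 + 80 + 90 + 22 + 30 + 61 = 576
Step 2: Count the number of values: n = 11
Step 3: Mean = sum / n = 576 / 11 = 52.3636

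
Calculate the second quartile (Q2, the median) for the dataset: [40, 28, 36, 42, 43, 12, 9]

36

Step 1: Sort the data: [9, 12, 28, 36, 40, 42, 43]
Step 2: n = 7
Step 3: Q2 is the median. Since n is odd, it is the middle value at position 4: 36
Step 4: Q2 = 36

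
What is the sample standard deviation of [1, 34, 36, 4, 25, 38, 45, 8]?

17.1834

Step 1: Compute the mean: 23.875
Step 2: Sum of squared deviations from the mean: 2066.875
Step 3: Sample variance = 2066.875 / 7 = 295.2679
Step 4: Standard deviation = sqrt(295.2679) = 17.1834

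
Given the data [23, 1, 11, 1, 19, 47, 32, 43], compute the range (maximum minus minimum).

46

Step 1: Identify the maximum value: max = 47
Step 2: Identify the minimum value: min = 1
Step 3: Range = max - min = 47 - 1 = 46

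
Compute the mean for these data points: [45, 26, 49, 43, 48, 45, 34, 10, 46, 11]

35.7

Step 1: Sum all values: 45 + 26 + 49 + 43 + 48 + 45 + 34 + 10 + 46 + 11 = 357
Step 2: Count the number of values: n = 10
Step 3: Mean = sum / n = 357 / 10 = 35.7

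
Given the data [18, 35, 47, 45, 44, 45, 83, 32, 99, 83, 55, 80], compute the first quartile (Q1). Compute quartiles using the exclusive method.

37.25

Step 1: Sort the data: [18, 32, 35, 44, 45, 45, 47, 55, 80, 83, 83, 99]
Step 2: n = 12
Step 3: Using the exclusive quartile method:
  Q1 = 37.25
  Q2 (median) = 46
  Q3 = 82.25
  IQR = Q3 - Q1 = 82.25 - 37.25 = 45
Step 4: Q1 = 37.25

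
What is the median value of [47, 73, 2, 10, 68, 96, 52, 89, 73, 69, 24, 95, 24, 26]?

60

Step 1: Sort the data in ascending order: [2, 10, 24, 24, 26, 47, 52, 68, 69, 73, 73, 89, 95, 96]
Step 2: The number of values is n = 14.
Step 3: Since n is even, the median is the average of positions 7 and 8:
  Median = (52 + 68) / 2 = 60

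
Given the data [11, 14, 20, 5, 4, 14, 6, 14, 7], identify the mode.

14

Step 1: Count the frequency of each value:
  4: appears 1 time(s)
  5: appears 1 time(s)
  6: appears 1 time(s)
  7: appears 1 time(s)
  11: appears 1 time(s)
  14: appears 3 time(s)
  20: appears 1 time(s)
Step 2: The value 14 appears most frequently (3 times).
Step 3: Mode = 14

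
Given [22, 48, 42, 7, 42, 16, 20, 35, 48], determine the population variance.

204.321

Step 1: Compute the mean: (22 + 48 + 42 + 7 + 42 + 16 + 20 + 35 + 48) / 9 = 31.1111
Step 2: Compute squared deviations from the mean:
  (22 - 31.1111)^2 = 83.0123
  (48 - 31.1111)^2 = 285.2346
  (42 - 31.1111)^2 = 118.5679
  (7 - 31.1111)^2 = 581.3457
  (42 - 31.1111)^2 = 118.5679
  (16 - 31.1111)^2 = 228.3457
  (20 - 31.1111)^2 = 123.4568
  (35 - 31.1111)^2 = 15.1235
  (48 - 31.1111)^2 = 285.2346
Step 3: Sum of squared deviations = 1838.8889
Step 4: Population variance = 1838.8889 / 9 = 204.321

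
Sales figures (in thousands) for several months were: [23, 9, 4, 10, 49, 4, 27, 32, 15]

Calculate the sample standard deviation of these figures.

14.9815

Step 1: Compute the mean: 19.2222
Step 2: Sum of squared deviations from the mean: 1795.5556
Step 3: Sample variance = 1795.5556 / 8 = 224.4444
Step 4: Standard deviation = sqrt(224.4444) = 14.9815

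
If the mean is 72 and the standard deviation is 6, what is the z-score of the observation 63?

-1.5

Step 1: Recall the z-score formula: z = (x - mu) / sigma
Step 2: Substitute values: z = (63 - 72) / 6
Step 3: z = -9 / 6 = -1.5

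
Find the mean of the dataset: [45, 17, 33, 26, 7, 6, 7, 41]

22.75

Step 1: Sum all values: 45 + 17 + 33 + 26 + 7 + 6 + 7 + 41 = 182
Step 2: Count the number of values: n = 8
Step 3: Mean = sum / n = 182 / 8 = 22.75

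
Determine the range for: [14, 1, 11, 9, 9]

13

Step 1: Identify the maximum value: max = 14
Step 2: Identify the minimum value: min = 1
Step 3: Range = max - min = 14 - 1 = 13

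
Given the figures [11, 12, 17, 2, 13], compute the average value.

11

Step 1: Sum all values: 11 + 12 + 17 + 2 + 13 = 55
Step 2: Count the number of values: n = 5
Step 3: Mean = sum / n = 55 / 5 = 11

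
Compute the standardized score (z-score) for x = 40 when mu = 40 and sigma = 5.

0

Step 1: Recall the z-score formula: z = (x - mu) / sigma
Step 2: Substitute values: z = (40 - 40) / 5
Step 3: z = 0 / 5 = 0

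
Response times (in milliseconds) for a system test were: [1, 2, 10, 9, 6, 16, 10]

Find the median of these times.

9

Step 1: Sort the data in ascending order: [1, 2, 6, 9, 10, 10, 16]
Step 2: The number of values is n = 7.
Step 3: Since n is odd, the median is the middle value at position 4: 9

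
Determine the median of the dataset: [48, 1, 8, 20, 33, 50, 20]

20

Step 1: Sort the data in ascending order: [1, 8, 20, 20, 33, 48, 50]
Step 2: The number of values is n = 7.
Step 3: Since n is odd, the median is the middle value at position 4: 20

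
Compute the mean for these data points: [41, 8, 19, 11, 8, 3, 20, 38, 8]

17.3333

Step 1: Sum all values: 41 + 8 + 19 + 11 + 8 + 3 + 20 + 38 + 8 = 156
Step 2: Count the number of values: n = 9
Step 3: Mean = sum / n = 156 / 9 = 17.3333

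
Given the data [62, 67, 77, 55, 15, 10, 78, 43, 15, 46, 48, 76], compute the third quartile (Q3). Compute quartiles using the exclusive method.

73.75

Step 1: Sort the data: [10, 15, 15, 43, 46, 48, 55, 62, 67, 76, 77, 78]
Step 2: n = 12
Step 3: Using the exclusive quartile method:
  Q1 = 22
  Q2 (median) = 51.5
  Q3 = 73.75
  IQR = Q3 - Q1 = 73.75 - 22 = 51.75
Step 4: Q3 = 73.75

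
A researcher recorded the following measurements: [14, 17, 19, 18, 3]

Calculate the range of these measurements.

16

Step 1: Identify the maximum value: max = 19
Step 2: Identify the minimum value: min = 3
Step 3: Range = max - min = 19 - 3 = 16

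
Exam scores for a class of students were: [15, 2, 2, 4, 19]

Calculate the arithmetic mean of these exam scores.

8.4

Step 1: Sum all values: 15 + 2 + 2 + 4 + 19 = 42
Step 2: Count the number of values: n = 5
Step 3: Mean = sum / n = 42 / 5 = 8.4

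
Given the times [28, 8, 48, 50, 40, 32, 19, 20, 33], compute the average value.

30.8889

Step 1: Sum all values: 28 + 8 + 48 + 50 + 40 + 32 + 19 + 20 + 33 = 278
Step 2: Count the number of values: n = 9
Step 3: Mean = sum / n = 278 / 9 = 30.8889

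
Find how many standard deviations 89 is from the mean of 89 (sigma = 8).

0

Step 1: Recall the z-score formula: z = (x - mu) / sigma
Step 2: Substitute values: z = (89 - 89) / 8
Step 3: z = 0 / 8 = 0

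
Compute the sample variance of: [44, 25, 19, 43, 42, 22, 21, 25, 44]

124.5

Step 1: Compute the mean: (44 + 25 + 19 + 43 + 42 + 22 + 21 + 25 + 44) / 9 = 31.6667
Step 2: Compute squared deviations from the mean:
  (44 - 31.6667)^2 = 152.1111
  (25 - 31.6667)^2 = 44.4444
  (19 - 31.6667)^2 = 160.4444
  (43 - 31.6667)^2 = 128.4444
  (42 - 31.6667)^2 = 106.7778
  (22 - 31.6667)^2 = 93.4444
  (21 - 31.6667)^2 = 113.7778
  (25 - 31.6667)^2 = 44.4444
  (44 - 31.6667)^2 = 152.1111
Step 3: Sum of squared deviations = 996
Step 4: Sample variance = 996 / 8 = 124.5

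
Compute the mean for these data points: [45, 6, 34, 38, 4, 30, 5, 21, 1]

20.4444

Step 1: Sum all values: 45 + 6 + 34 + 38 + 4 + 30 + 5 + 21 + 1 = 184
Step 2: Count the number of values: n = 9
Step 3: Mean = sum / n = 184 / 9 = 20.4444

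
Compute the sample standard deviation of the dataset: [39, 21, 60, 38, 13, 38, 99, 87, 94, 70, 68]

29.3428

Step 1: Compute the mean: 57
Step 2: Sum of squared deviations from the mean: 8610
Step 3: Sample variance = 8610 / 10 = 861
Step 4: Standard deviation = sqrt(861) = 29.3428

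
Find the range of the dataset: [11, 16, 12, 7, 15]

9

Step 1: Identify the maximum value: max = 16
Step 2: Identify the minimum value: min = 7
Step 3: Range = max - min = 16 - 7 = 9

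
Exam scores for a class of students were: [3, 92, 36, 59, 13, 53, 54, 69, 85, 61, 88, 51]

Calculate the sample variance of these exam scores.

768.6061

Step 1: Compute the mean: (3 + 92 + 36 + 59 + 13 + 53 + 54 + 69 + 85 + 61 + 88 + 51) / 12 = 55.3333
Step 2: Compute squared deviations from the mean:
  (3 - 55.3333)^2 = 2738.7778
  (92 - 55.3333)^2 = 1344.4444
  (36 - 55.3333)^2 = 373.7778
  (59 - 55.3333)^2 = 13.4444
  (13 - 55.3333)^2 = 1792.1111
  (53 - 55.3333)^2 = 5.4444
  (54 - 55.3333)^2 = 1.7778
  (69 - 55.3333)^2 = 186.7778
  (85 - 55.3333)^2 = 880.1111
  (61 - 55.3333)^2 = 32.1111
  (88 - 55.3333)^2 = 1067.1111
  (51 - 55.3333)^2 = 18.7778
Step 3: Sum of squared deviations = 8454.6667
Step 4: Sample variance = 8454.6667 / 11 = 768.6061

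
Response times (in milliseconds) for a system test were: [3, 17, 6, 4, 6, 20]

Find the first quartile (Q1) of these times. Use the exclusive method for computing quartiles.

3.75

Step 1: Sort the data: [3, 4, 6, 6, 17, 20]
Step 2: n = 6
Step 3: Using the exclusive quartile method:
  Q1 = 3.75
  Q2 (median) = 6
  Q3 = 17.75
  IQR = Q3 - Q1 = 17.75 - 3.75 = 14
Step 4: Q1 = 3.75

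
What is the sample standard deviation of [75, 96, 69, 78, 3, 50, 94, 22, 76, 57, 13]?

32.0667

Step 1: Compute the mean: 57.5455
Step 2: Sum of squared deviations from the mean: 10282.7273
Step 3: Sample variance = 10282.7273 / 10 = 1028.2727
Step 4: Standard deviation = sqrt(1028.2727) = 32.0667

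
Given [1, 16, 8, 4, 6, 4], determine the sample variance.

27.1

Step 1: Compute the mean: (1 + 16 + 8 + 4 + 6 + 4) / 6 = 6.5
Step 2: Compute squared deviations from the mean:
  (1 - 6.5)^2 = 30.25
  (16 - 6.5)^2 = 90.25
  (8 - 6.5)^2 = 2.25
  (4 - 6.5)^2 = 6.25
  (6 - 6.5)^2 = 0.25
  (4 - 6.5)^2 = 6.25
Step 3: Sum of squared deviations = 135.5
Step 4: Sample variance = 135.5 / 5 = 27.1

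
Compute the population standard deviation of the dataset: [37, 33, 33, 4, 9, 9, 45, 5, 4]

15.7441

Step 1: Compute the mean: 19.8889
Step 2: Sum of squared deviations from the mean: 2230.8889
Step 3: Population variance = 2230.8889 / 9 = 247.8765
Step 4: Standard deviation = sqrt(247.8765) = 15.7441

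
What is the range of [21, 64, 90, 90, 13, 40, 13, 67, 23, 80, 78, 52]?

77

Step 1: Identify the maximum value: max = 90
Step 2: Identify the minimum value: min = 13
Step 3: Range = max - min = 90 - 13 = 77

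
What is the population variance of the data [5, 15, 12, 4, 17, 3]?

30.8889

Step 1: Compute the mean: (5 + 15 + 12 + 4 + 17 + 3) / 6 = 9.3333
Step 2: Compute squared deviations from the mean:
  (5 - 9.3333)^2 = 18.7778
  (15 - 9.3333)^2 = 32.1111
  (12 - 9.3333)^2 = 7.1111
  (4 - 9.3333)^2 = 28.4444
  (17 - 9.3333)^2 = 58.7778
  (3 - 9.3333)^2 = 40.1111
Step 3: Sum of squared deviations = 185.3333
Step 4: Population variance = 185.3333 / 6 = 30.8889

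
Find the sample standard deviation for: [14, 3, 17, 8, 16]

5.9414

Step 1: Compute the mean: 11.6
Step 2: Sum of squared deviations from the mean: 141.2
Step 3: Sample variance = 141.2 / 4 = 35.3
Step 4: Standard deviation = sqrt(35.3) = 5.9414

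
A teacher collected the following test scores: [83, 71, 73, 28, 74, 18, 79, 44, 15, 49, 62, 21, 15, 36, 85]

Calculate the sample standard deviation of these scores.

26.5604

Step 1: Compute the mean: 50.2
Step 2: Sum of squared deviations from the mean: 9876.4
Step 3: Sample variance = 9876.4 / 14 = 705.4571
Step 4: Standard deviation = sqrt(705.4571) = 26.5604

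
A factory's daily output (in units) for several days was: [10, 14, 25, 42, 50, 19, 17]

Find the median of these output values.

19

Step 1: Sort the data in ascending order: [10, 14, 17, 19, 25, 42, 50]
Step 2: The number of values is n = 7.
Step 3: Since n is odd, the median is the middle value at position 4: 19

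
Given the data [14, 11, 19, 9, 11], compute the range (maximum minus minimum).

10

Step 1: Identify the maximum value: max = 19
Step 2: Identify the minimum value: min = 9
Step 3: Range = max - min = 19 - 9 = 10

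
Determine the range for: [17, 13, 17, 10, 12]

7

Step 1: Identify the maximum value: max = 17
Step 2: Identify the minimum value: min = 10
Step 3: Range = max - min = 17 - 10 = 7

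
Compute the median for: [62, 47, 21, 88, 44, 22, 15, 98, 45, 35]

44.5

Step 1: Sort the data in ascending order: [15, 21, 22, 35, 44, 45, 47, 62, 88, 98]
Step 2: The number of values is n = 10.
Step 3: Since n is even, the median is the average of positions 5 and 6:
  Median = (44 + 45) / 2 = 44.5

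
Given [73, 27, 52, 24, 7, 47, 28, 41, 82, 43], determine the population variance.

465.64

Step 1: Compute the mean: (73 + 27 + 52 + 24 + 7 + 47 + 28 + 41 + 82 + 43) / 10 = 42.4
Step 2: Compute squared deviations from the mean:
  (73 - 42.4)^2 = 936.36
  (27 - 42.4)^2 = 237.16
  (52 - 42.4)^2 = 92.16
  (24 - 42.4)^2 = 338.56
  (7 - 42.4)^2 = 1253.16
  (47 - 42.4)^2 = 21.16
  (28 - 42.4)^2 = 207.36
  (41 - 42.4)^2 = 1.96
  (82 - 42.4)^2 = 1568.16
  (43 - 42.4)^2 = 0.36
Step 3: Sum of squared deviations = 4656.4
Step 4: Population variance = 4656.4 / 10 = 465.64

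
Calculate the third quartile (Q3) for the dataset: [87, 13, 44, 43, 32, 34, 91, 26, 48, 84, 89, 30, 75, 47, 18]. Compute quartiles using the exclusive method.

84

Step 1: Sort the data: [13, 18, 26, 30, 32, 34, 43, 44, 47, 48, 75, 84, 87, 89, 91]
Step 2: n = 15
Step 3: Using the exclusive quartile method:
  Q1 = 30
  Q2 (median) = 44
  Q3 = 84
  IQR = Q3 - Q1 = 84 - 30 = 54
Step 4: Q3 = 84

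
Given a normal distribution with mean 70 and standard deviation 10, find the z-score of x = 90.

2

Step 1: Recall the z-score formula: z = (x - mu) / sigma
Step 2: Substitute values: z = (90 - 70) / 10
Step 3: z = 20 / 10 = 2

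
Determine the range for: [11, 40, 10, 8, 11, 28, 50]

42

Step 1: Identify the maximum value: max = 50
Step 2: Identify the minimum value: min = 8
Step 3: Range = max - min = 50 - 8 = 42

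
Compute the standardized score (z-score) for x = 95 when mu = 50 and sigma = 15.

3

Step 1: Recall the z-score formula: z = (x - mu) / sigma
Step 2: Substitute values: z = (95 - 50) / 15
Step 3: z = 45 / 15 = 3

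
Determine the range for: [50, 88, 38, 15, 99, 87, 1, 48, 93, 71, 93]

98

Step 1: Identify the maximum value: max = 99
Step 2: Identify the minimum value: min = 1
Step 3: Range = max - min = 99 - 1 = 98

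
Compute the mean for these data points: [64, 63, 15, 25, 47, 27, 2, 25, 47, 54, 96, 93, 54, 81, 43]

49.0667

Step 1: Sum all values: 64 + 63 + 15 + 25 + 47 + 27 + 2 + 25 + 47 + 54 + 96 + 93 + 54 + 81 + 43 = 736
Step 2: Count the number of values: n = 15
Step 3: Mean = sum / n = 736 / 15 = 49.0667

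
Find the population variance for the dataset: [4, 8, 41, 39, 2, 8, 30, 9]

230.7344

Step 1: Compute the mean: (4 + 8 + 41 + 39 + 2 + 8 + 30 + 9) / 8 = 17.625
Step 2: Compute squared deviations from the mean:
  (4 - 17.625)^2 = 185.6406
  (8 - 17.625)^2 = 92.6406
  (41 - 17.625)^2 = 546.3906
  (39 - 17.625)^2 = 456.8906
  (2 - 17.625)^2 = 244.1406
  (8 - 17.625)^2 = 92.6406
  (30 - 17.625)^2 = 153.1406
  (9 - 17.625)^2 = 74.3906
Step 3: Sum of squared deviations = 1845.875
Step 4: Population variance = 1845.875 / 8 = 230.7344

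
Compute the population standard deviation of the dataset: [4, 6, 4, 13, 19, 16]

5.9628

Step 1: Compute the mean: 10.3333
Step 2: Sum of squared deviations from the mean: 213.3333
Step 3: Population variance = 213.3333 / 6 = 35.5556
Step 4: Standard deviation = sqrt(35.5556) = 5.9628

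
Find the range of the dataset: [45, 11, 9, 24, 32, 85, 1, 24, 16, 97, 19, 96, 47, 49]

96

Step 1: Identify the maximum value: max = 97
Step 2: Identify the minimum value: min = 1
Step 3: Range = max - min = 97 - 1 = 96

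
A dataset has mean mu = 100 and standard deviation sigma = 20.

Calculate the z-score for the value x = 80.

-1

Step 1: Recall the z-score formula: z = (x - mu) / sigma
Step 2: Substitute values: z = (80 - 100) / 20
Step 3: z = -20 / 20 = -1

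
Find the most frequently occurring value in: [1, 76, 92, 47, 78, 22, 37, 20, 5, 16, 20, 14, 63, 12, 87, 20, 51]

20

Step 1: Count the frequency of each value:
  1: appears 1 time(s)
  5: appears 1 time(s)
  12: appears 1 time(s)
  14: appears 1 time(s)
  16: appears 1 time(s)
  20: appears 3 time(s)
  22: appears 1 time(s)
  37: appears 1 time(s)
  47: appears 1 time(s)
  51: appears 1 time(s)
  63: appears 1 time(s)
  76: appears 1 time(s)
  78: appears 1 time(s)
  87: appears 1 time(s)
  92: appears 1 time(s)
Step 2: The value 20 appears most frequently (3 times).
Step 3: Mode = 20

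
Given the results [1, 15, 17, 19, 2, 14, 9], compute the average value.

11

Step 1: Sum all values: 1 + 15 + 17 + 19 + 2 + 14 + 9 = 77
Step 2: Count the number of values: n = 7
Step 3: Mean = sum / n = 77 / 7 = 11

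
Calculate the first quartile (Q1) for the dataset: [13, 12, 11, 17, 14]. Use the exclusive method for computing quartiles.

11.5

Step 1: Sort the data: [11, 12, 13, 14, 17]
Step 2: n = 5
Step 3: Using the exclusive quartile method:
  Q1 = 11.5
  Q2 (median) = 13
  Q3 = 15.5
  IQR = Q3 - Q1 = 15.5 - 11.5 = 4
Step 4: Q1 = 11.5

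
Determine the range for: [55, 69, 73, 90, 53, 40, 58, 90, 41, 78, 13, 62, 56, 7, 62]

83

Step 1: Identify the maximum value: max = 90
Step 2: Identify the minimum value: min = 7
Step 3: Range = max - min = 90 - 7 = 83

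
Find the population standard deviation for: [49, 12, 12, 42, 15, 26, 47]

15.4735

Step 1: Compute the mean: 29
Step 2: Sum of squared deviations from the mean: 1676
Step 3: Population variance = 1676 / 7 = 239.4286
Step 4: Standard deviation = sqrt(239.4286) = 15.4735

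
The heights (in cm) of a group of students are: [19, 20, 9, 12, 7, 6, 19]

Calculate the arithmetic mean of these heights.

13.1429

Step 1: Sum all values: 19 + 20 + 9 + 12 + 7 + 6 + 19 = 92
Step 2: Count the number of values: n = 7
Step 3: Mean = sum / n = 92 / 7 = 13.1429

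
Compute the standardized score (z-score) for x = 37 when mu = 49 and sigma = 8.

-1.5

Step 1: Recall the z-score formula: z = (x - mu) / sigma
Step 2: Substitute values: z = (37 - 49) / 8
Step 3: z = -12 / 8 = -1.5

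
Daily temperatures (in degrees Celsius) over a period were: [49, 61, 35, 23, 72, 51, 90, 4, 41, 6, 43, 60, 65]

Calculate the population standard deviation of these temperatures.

23.9803

Step 1: Compute the mean: 46.1538
Step 2: Sum of squared deviations from the mean: 7475.6923
Step 3: Population variance = 7475.6923 / 13 = 575.0533
Step 4: Standard deviation = sqrt(575.0533) = 23.9803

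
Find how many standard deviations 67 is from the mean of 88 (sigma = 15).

-1.4

Step 1: Recall the z-score formula: z = (x - mu) / sigma
Step 2: Substitute values: z = (67 - 88) / 15
Step 3: z = -21 / 15 = -1.4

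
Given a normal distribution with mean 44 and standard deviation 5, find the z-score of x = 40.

-0.8

Step 1: Recall the z-score formula: z = (x - mu) / sigma
Step 2: Substitute values: z = (40 - 44) / 5
Step 3: z = -4 / 5 = -0.8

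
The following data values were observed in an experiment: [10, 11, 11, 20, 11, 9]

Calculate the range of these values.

11

Step 1: Identify the maximum value: max = 20
Step 2: Identify the minimum value: min = 9
Step 3: Range = max - min = 20 - 9 = 11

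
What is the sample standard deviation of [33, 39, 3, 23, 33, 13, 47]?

15.2939

Step 1: Compute the mean: 27.2857
Step 2: Sum of squared deviations from the mean: 1403.4286
Step 3: Sample variance = 1403.4286 / 6 = 233.9048
Step 4: Standard deviation = sqrt(233.9048) = 15.2939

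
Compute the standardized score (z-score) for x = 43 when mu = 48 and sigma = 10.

-0.5

Step 1: Recall the z-score formula: z = (x - mu) / sigma
Step 2: Substitute values: z = (43 - 48) / 10
Step 3: z = -5 / 10 = -0.5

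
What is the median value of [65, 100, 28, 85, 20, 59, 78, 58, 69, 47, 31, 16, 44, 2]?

52.5

Step 1: Sort the data in ascending order: [2, 16, 20, 28, 31, 44, 47, 58, 59, 65, 69, 78, 85, 100]
Step 2: The number of values is n = 14.
Step 3: Since n is even, the median is the average of positions 7 and 8:
  Median = (47 + 58) / 2 = 52.5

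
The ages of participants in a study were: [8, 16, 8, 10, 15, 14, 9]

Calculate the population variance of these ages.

10.2449

Step 1: Compute the mean: (8 + 16 + 8 + 10 + 15 + 14 + 9) / 7 = 11.4286
Step 2: Compute squared deviations from the mean:
  (8 - 11.4286)^2 = 11.7551
  (16 - 11.4286)^2 = 20.898
  (8 - 11.4286)^2 = 11.7551
  (10 - 11.4286)^2 = 2.0408
  (15 - 11.4286)^2 = 12.7551
  (14 - 11.4286)^2 = 6.6122
  (9 - 11.4286)^2 = 5.898
Step 3: Sum of squared deviations = 71.7143
Step 4: Population variance = 71.7143 / 7 = 10.2449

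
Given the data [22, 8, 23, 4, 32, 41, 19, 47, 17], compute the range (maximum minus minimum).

43

Step 1: Identify the maximum value: max = 47
Step 2: Identify the minimum value: min = 4
Step 3: Range = max - min = 47 - 4 = 43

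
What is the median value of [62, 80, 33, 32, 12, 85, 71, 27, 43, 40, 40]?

40

Step 1: Sort the data in ascending order: [12, 27, 32, 33, 40, 40, 43, 62, 71, 80, 85]
Step 2: The number of values is n = 11.
Step 3: Since n is odd, the median is the middle value at position 6: 40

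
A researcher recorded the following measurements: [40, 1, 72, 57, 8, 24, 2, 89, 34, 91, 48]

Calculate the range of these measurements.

90

Step 1: Identify the maximum value: max = 91
Step 2: Identify the minimum value: min = 1
Step 3: Range = max - min = 91 - 1 = 90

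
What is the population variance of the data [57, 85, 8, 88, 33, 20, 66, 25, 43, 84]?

774.89

Step 1: Compute the mean: (57 + 85 + 8 + 88 + 33 + 20 + 66 + 25 + 43 + 84) / 10 = 50.9
Step 2: Compute squared deviations from the mean:
  (57 - 50.9)^2 = 37.21
  (85 - 50.9)^2 = 1162.81
  (8 - 50.9)^2 = 1840.41
  (88 - 50.9)^2 = 1376.41
  (33 - 50.9)^2 = 320.41
  (20 - 50.9)^2 = 954.81
  (66 - 50.9)^2 = 228.01
  (25 - 50.9)^2 = 670.81
  (43 - 50.9)^2 = 62.41
  (84 - 50.9)^2 = 1095.61
Step 3: Sum of squared deviations = 7748.9
Step 4: Population variance = 7748.9 / 10 = 774.89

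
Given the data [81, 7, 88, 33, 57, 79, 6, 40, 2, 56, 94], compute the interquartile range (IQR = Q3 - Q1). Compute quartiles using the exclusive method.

74

Step 1: Sort the data: [2, 6, 7, 33, 40, 56, 57, 79, 81, 88, 94]
Step 2: n = 11
Step 3: Using the exclusive quartile method:
  Q1 = 7
  Q2 (median) = 56
  Q3 = 81
  IQR = Q3 - Q1 = 81 - 7 = 74
Step 4: IQR = 74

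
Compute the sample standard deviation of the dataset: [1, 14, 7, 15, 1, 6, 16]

6.4513

Step 1: Compute the mean: 8.5714
Step 2: Sum of squared deviations from the mean: 249.7143
Step 3: Sample variance = 249.7143 / 6 = 41.619
Step 4: Standard deviation = sqrt(41.619) = 6.4513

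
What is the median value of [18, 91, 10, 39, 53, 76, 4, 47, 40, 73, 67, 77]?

50

Step 1: Sort the data in ascending order: [4, 10, 18, 39, 40, 47, 53, 67, 73, 76, 77, 91]
Step 2: The number of values is n = 12.
Step 3: Since n is even, the median is the average of positions 6 and 7:
  Median = (47 + 53) / 2 = 50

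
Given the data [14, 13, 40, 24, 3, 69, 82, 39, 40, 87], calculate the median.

39.5

Step 1: Sort the data in ascending order: [3, 13, 14, 24, 39, 40, 40, 69, 82, 87]
Step 2: The number of values is n = 10.
Step 3: Since n is even, the median is the average of positions 5 and 6:
  Median = (39 + 40) / 2 = 39.5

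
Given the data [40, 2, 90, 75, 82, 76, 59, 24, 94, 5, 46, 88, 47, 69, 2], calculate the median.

59

Step 1: Sort the data in ascending order: [2, 2, 5, 24, 40, 46, 47, 59, 69, 75, 76, 82, 88, 90, 94]
Step 2: The number of values is n = 15.
Step 3: Since n is odd, the median is the middle value at position 8: 59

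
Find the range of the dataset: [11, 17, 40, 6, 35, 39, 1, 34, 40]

39

Step 1: Identify the maximum value: max = 40
Step 2: Identify the minimum value: min = 1
Step 3: Range = max - min = 40 - 1 = 39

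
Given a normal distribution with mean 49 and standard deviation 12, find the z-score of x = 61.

1

Step 1: Recall the z-score formula: z = (x - mu) / sigma
Step 2: Substitute values: z = (61 - 49) / 12
Step 3: z = 12 / 12 = 1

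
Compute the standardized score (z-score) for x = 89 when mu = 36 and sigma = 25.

2.12

Step 1: Recall the z-score formula: z = (x - mu) / sigma
Step 2: Substitute values: z = (89 - 36) / 25
Step 3: z = 53 / 25 = 2.12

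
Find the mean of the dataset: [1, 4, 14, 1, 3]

4.6

Step 1: Sum all values: 1 + 4 + 14 + 1 + 3 = 23
Step 2: Count the number of values: n = 5
Step 3: Mean = sum / n = 23 / 5 = 4.6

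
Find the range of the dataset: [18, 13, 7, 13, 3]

15

Step 1: Identify the maximum value: max = 18
Step 2: Identify the minimum value: min = 3
Step 3: Range = max - min = 18 - 3 = 15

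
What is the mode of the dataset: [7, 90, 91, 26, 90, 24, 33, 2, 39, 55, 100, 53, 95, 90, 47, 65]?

90

Step 1: Count the frequency of each value:
  2: appears 1 time(s)
  7: appears 1 time(s)
  24: appears 1 time(s)
  26: appears 1 time(s)
  33: appears 1 time(s)
  39: appears 1 time(s)
  47: appears 1 time(s)
  53: appears 1 time(s)
  55: appears 1 time(s)
  65: appears 1 time(s)
  90: appears 3 time(s)
  91: appears 1 time(s)
  95: appears 1 time(s)
  100: appears 1 time(s)
Step 2: The value 90 appears most frequently (3 times).
Step 3: Mode = 90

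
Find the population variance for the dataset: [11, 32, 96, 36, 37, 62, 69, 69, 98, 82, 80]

733.3554

Step 1: Compute the mean: (11 + 32 + 96 + 36 + 37 + 62 + 69 + 69 + 98 + 82 + 80) / 11 = 61.0909
Step 2: Compute squared deviations from the mean:
  (11 - 61.0909)^2 = 2509.0992
  (32 - 61.0909)^2 = 846.281
  (96 - 61.0909)^2 = 1218.6446
  (36 - 61.0909)^2 = 629.5537
  (37 - 61.0909)^2 = 580.3719
  (62 - 61.0909)^2 = 0.8264
  (69 - 61.0909)^2 = 62.5537
  (69 - 61.0909)^2 = 62.5537
  (98 - 61.0909)^2 = 1362.281
  (82 - 61.0909)^2 = 437.1901
  (80 - 61.0909)^2 = 357.5537
Step 3: Sum of squared deviations = 8066.9091
Step 4: Population variance = 8066.9091 / 11 = 733.3554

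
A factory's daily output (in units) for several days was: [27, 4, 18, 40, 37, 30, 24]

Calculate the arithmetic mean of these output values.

25.7143

Step 1: Sum all values: 27 + 4 + 18 + 40 + 37 + 30 + 24 = 180
Step 2: Count the number of values: n = 7
Step 3: Mean = sum / n = 180 / 7 = 25.7143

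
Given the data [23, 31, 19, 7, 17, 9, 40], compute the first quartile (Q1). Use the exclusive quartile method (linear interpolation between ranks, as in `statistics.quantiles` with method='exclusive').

9

Step 1: Sort the data: [7, 9, 17, 19, 23, 31, 40]
Step 2: n = 7
Step 3: Using the exclusive quartile method:
  Q1 = 9
  Q2 (median) = 19
  Q3 = 31
  IQR = Q3 - Q1 = 31 - 9 = 22
Step 4: Q1 = 9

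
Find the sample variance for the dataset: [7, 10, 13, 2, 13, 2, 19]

38.9524

Step 1: Compute the mean: (7 + 10 + 13 + 2 + 13 + 2 + 19) / 7 = 9.4286
Step 2: Compute squared deviations from the mean:
  (7 - 9.4286)^2 = 5.898
  (10 - 9.4286)^2 = 0.3265
  (13 - 9.4286)^2 = 12.7551
  (2 - 9.4286)^2 = 55.1837
  (13 - 9.4286)^2 = 12.7551
  (2 - 9.4286)^2 = 55.1837
  (19 - 9.4286)^2 = 91.6122
Step 3: Sum of squared deviations = 233.7143
Step 4: Sample variance = 233.7143 / 6 = 38.9524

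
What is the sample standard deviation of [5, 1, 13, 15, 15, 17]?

6.4498

Step 1: Compute the mean: 11
Step 2: Sum of squared deviations from the mean: 208
Step 3: Sample variance = 208 / 5 = 41.6
Step 4: Standard deviation = sqrt(41.6) = 6.4498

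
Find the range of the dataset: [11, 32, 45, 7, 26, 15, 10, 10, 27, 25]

38

Step 1: Identify the maximum value: max = 45
Step 2: Identify the minimum value: min = 7
Step 3: Range = max - min = 45 - 7 = 38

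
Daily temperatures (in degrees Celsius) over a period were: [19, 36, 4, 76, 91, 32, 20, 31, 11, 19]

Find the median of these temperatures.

25.5

Step 1: Sort the data in ascending order: [4, 11, 19, 19, 20, 31, 32, 36, 76, 91]
Step 2: The number of values is n = 10.
Step 3: Since n is even, the median is the average of positions 5 and 6:
  Median = (20 + 31) / 2 = 25.5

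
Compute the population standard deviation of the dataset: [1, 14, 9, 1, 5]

4.98

Step 1: Compute the mean: 6
Step 2: Sum of squared deviations from the mean: 124
Step 3: Population variance = 124 / 5 = 24.8
Step 4: Standard deviation = sqrt(24.8) = 4.98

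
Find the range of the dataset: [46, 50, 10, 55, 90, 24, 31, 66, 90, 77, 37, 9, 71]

81

Step 1: Identify the maximum value: max = 90
Step 2: Identify the minimum value: min = 9
Step 3: Range = max - min = 90 - 9 = 81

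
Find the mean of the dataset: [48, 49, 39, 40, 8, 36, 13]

33.2857

Step 1: Sum all values: 48 + 49 + 39 + 40 + 8 + 36 + 13 = 233
Step 2: Count the number of values: n = 7
Step 3: Mean = sum / n = 233 / 7 = 33.2857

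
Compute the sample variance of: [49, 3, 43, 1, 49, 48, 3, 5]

564.125

Step 1: Compute the mean: (49 + 3 + 43 + 1 + 49 + 48 + 3 + 5) / 8 = 25.125
Step 2: Compute squared deviations from the mean:
  (49 - 25.125)^2 = 570.0156
  (3 - 25.125)^2 = 489.5156
  (43 - 25.125)^2 = 319.5156
  (1 - 25.125)^2 = 582.0156
  (49 - 25.125)^2 = 570.0156
  (48 - 25.125)^2 = 523.2656
  (3 - 25.125)^2 = 489.5156
  (5 - 25.125)^2 = 405.0156
Step 3: Sum of squared deviations = 3948.875
Step 4: Sample variance = 3948.875 / 7 = 564.125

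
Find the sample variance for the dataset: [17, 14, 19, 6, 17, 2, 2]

55.3333

Step 1: Compute the mean: (17 + 14 + 19 + 6 + 17 + 2 + 2) / 7 = 11
Step 2: Compute squared deviations from the mean:
  (17 - 11)^2 = 36
  (14 - 11)^2 = 9
  (19 - 11)^2 = 64
  (6 - 11)^2 = 25
  (17 - 11)^2 = 36
  (2 - 11)^2 = 81
  (2 - 11)^2 = 81
Step 3: Sum of squared deviations = 332
Step 4: Sample variance = 332 / 6 = 55.3333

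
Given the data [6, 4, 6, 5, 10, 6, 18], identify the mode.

6

Step 1: Count the frequency of each value:
  4: appears 1 time(s)
  5: appears 1 time(s)
  6: appears 3 time(s)
  10: appears 1 time(s)
  18: appears 1 time(s)
Step 2: The value 6 appears most frequently (3 times).
Step 3: Mode = 6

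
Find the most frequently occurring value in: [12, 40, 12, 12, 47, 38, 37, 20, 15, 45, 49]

12

Step 1: Count the frequency of each value:
  12: appears 3 time(s)
  15: appears 1 time(s)
  20: appears 1 time(s)
  37: appears 1 time(s)
  38: appears 1 time(s)
  40: appears 1 time(s)
  45: appears 1 time(s)
  47: appears 1 time(s)
  49: appears 1 time(s)
Step 2: The value 12 appears most frequently (3 times).
Step 3: Mode = 12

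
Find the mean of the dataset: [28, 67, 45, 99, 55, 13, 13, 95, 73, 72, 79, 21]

55

Step 1: Sum all values: 28 + 67 + 45 + 99 + 55 + 13 + 13 + 95 + 73 + 72 + 79 + 21 = 660
Step 2: Count the number of values: n = 12
Step 3: Mean = sum / n = 660 / 12 = 55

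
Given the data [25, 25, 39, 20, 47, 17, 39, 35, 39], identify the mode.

39

Step 1: Count the frequency of each value:
  17: appears 1 time(s)
  20: appears 1 time(s)
  25: appears 2 time(s)
  35: appears 1 time(s)
  39: appears 3 time(s)
  47: appears 1 time(s)
Step 2: The value 39 appears most frequently (3 times).
Step 3: Mode = 39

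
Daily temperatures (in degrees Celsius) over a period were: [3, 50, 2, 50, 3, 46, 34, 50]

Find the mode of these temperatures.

50

Step 1: Count the frequency of each value:
  2: appears 1 time(s)
  3: appears 2 time(s)
  34: appears 1 time(s)
  46: appears 1 time(s)
  50: appears 3 time(s)
Step 2: The value 50 appears most frequently (3 times).
Step 3: Mode = 50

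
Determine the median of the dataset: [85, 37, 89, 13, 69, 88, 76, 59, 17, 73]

71

Step 1: Sort the data in ascending order: [13, 17, 37, 59, 69, 73, 76, 85, 88, 89]
Step 2: The number of values is n = 10.
Step 3: Since n is even, the median is the average of positions 5 and 6:
  Median = (69 + 73) / 2 = 71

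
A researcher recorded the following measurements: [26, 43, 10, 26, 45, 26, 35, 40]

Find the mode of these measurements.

26

Step 1: Count the frequency of each value:
  10: appears 1 time(s)
  26: appears 3 time(s)
  35: appears 1 time(s)
  40: appears 1 time(s)
  43: appears 1 time(s)
  45: appears 1 time(s)
Step 2: The value 26 appears most frequently (3 times).
Step 3: Mode = 26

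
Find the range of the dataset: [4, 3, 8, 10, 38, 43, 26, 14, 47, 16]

44

Step 1: Identify the maximum value: max = 47
Step 2: Identify the minimum value: min = 3
Step 3: Range = max - min = 47 - 3 = 44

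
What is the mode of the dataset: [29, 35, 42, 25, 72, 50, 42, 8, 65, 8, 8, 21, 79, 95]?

8

Step 1: Count the frequency of each value:
  8: appears 3 time(s)
  21: appears 1 time(s)
  25: appears 1 time(s)
  29: appears 1 time(s)
  35: appears 1 time(s)
  42: appears 2 time(s)
  50: appears 1 time(s)
  65: appears 1 time(s)
  72: appears 1 time(s)
  79: appears 1 time(s)
  95: appears 1 time(s)
Step 2: The value 8 appears most frequently (3 times).
Step 3: Mode = 8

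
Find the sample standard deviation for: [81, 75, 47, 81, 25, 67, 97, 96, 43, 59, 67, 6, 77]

26.8168

Step 1: Compute the mean: 63.1538
Step 2: Sum of squared deviations from the mean: 8629.6923
Step 3: Sample variance = 8629.6923 / 12 = 719.141
Step 4: Standard deviation = sqrt(719.141) = 26.8168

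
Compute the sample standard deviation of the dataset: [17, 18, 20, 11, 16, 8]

4.5607

Step 1: Compute the mean: 15
Step 2: Sum of squared deviations from the mean: 104
Step 3: Sample variance = 104 / 5 = 20.8
Step 4: Standard deviation = sqrt(20.8) = 4.5607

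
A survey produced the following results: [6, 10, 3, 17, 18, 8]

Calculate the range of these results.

15

Step 1: Identify the maximum value: max = 18
Step 2: Identify the minimum value: min = 3
Step 3: Range = max - min = 18 - 3 = 15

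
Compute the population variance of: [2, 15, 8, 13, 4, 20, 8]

34.5714

Step 1: Compute the mean: (2 + 15 + 8 + 13 + 4 + 20 + 8) / 7 = 10
Step 2: Compute squared deviations from the mean:
  (2 - 10)^2 = 64
  (15 - 10)^2 = 25
  (8 - 10)^2 = 4
  (13 - 10)^2 = 9
  (4 - 10)^2 = 36
  (20 - 10)^2 = 100
  (8 - 10)^2 = 4
Step 3: Sum of squared deviations = 242
Step 4: Population variance = 242 / 7 = 34.5714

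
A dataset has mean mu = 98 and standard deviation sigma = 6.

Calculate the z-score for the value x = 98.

0

Step 1: Recall the z-score formula: z = (x - mu) / sigma
Step 2: Substitute values: z = (98 - 98) / 6
Step 3: z = 0 / 6 = 0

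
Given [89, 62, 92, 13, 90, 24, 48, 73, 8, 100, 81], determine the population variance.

1026.876

Step 1: Compute the mean: (89 + 62 + 92 + 13 + 90 + 24 + 48 + 73 + 8 + 100 + 81) / 11 = 61.8182
Step 2: Compute squared deviations from the mean:
  (89 - 61.8182)^2 = 738.8512
  (62 - 61.8182)^2 = 0.0331
  (92 - 61.8182)^2 = 910.9421
  (13 - 61.8182)^2 = 2383.2149
  (90 - 61.8182)^2 = 794.2149
  (24 - 61.8182)^2 = 1430.2149
  (48 - 61.8182)^2 = 190.9421
  (73 - 61.8182)^2 = 125.0331
  (8 - 61.8182)^2 = 2896.3967
  (100 - 61.8182)^2 = 1457.8512
  (81 - 61.8182)^2 = 367.9421
Step 3: Sum of squared deviations = 11295.6364
Step 4: Population variance = 11295.6364 / 11 = 1026.876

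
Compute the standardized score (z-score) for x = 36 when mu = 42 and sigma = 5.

-1.2

Step 1: Recall the z-score formula: z = (x - mu) / sigma
Step 2: Substitute values: z = (36 - 42) / 5
Step 3: z = -6 / 5 = -1.2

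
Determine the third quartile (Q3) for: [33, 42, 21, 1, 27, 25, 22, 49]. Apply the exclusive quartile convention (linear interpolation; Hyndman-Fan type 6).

39.75

Step 1: Sort the data: [1, 21, 22, 25, 27, 33, 42, 49]
Step 2: n = 8
Step 3: Using the exclusive quartile method:
  Q1 = 21.25
  Q2 (median) = 26
  Q3 = 39.75
  IQR = Q3 - Q1 = 39.75 - 21.25 = 18.5
Step 4: Q3 = 39.75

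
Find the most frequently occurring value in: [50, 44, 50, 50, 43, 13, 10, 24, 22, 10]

50

Step 1: Count the frequency of each value:
  10: appears 2 time(s)
  13: appears 1 time(s)
  22: appears 1 time(s)
  24: appears 1 time(s)
  43: appears 1 time(s)
  44: appears 1 time(s)
  50: appears 3 time(s)
Step 2: The value 50 appears most frequently (3 times).
Step 3: Mode = 50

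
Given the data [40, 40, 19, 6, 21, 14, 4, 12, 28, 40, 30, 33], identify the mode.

40

Step 1: Count the frequency of each value:
  4: appears 1 time(s)
  6: appears 1 time(s)
  12: appears 1 time(s)
  14: appears 1 time(s)
  19: appears 1 time(s)
  21: appears 1 time(s)
  28: appears 1 time(s)
  30: appears 1 time(s)
  33: appears 1 time(s)
  40: appears 3 time(s)
Step 2: The value 40 appears most frequently (3 times).
Step 3: Mode = 40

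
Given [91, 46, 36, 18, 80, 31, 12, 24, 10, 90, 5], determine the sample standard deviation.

32.3762

Step 1: Compute the mean: 40.2727
Step 2: Sum of squared deviations from the mean: 10482.1818
Step 3: Sample variance = 10482.1818 / 10 = 1048.2182
Step 4: Standard deviation = sqrt(1048.2182) = 32.3762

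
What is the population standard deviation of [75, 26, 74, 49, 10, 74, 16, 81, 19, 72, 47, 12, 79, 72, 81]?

27.2809

Step 1: Compute the mean: 52.4667
Step 2: Sum of squared deviations from the mean: 11163.7333
Step 3: Population variance = 11163.7333 / 15 = 744.2489
Step 4: Standard deviation = sqrt(744.2489) = 27.2809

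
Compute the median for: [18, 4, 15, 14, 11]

14

Step 1: Sort the data in ascending order: [4, 11, 14, 15, 18]
Step 2: The number of values is n = 5.
Step 3: Since n is odd, the median is the middle value at position 3: 14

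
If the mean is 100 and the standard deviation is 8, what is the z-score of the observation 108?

1

Step 1: Recall the z-score formula: z = (x - mu) / sigma
Step 2: Substitute values: z = (108 - 100) / 8
Step 3: z = 8 / 8 = 1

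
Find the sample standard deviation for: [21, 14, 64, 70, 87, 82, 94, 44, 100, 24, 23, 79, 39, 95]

31.2174

Step 1: Compute the mean: 59.7143
Step 2: Sum of squared deviations from the mean: 12668.8571
Step 3: Sample variance = 12668.8571 / 13 = 974.5275
Step 4: Standard deviation = sqrt(974.5275) = 31.2174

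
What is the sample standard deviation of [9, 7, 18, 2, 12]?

5.9414

Step 1: Compute the mean: 9.6
Step 2: Sum of squared deviations from the mean: 141.2
Step 3: Sample variance = 141.2 / 4 = 35.3
Step 4: Standard deviation = sqrt(35.3) = 5.9414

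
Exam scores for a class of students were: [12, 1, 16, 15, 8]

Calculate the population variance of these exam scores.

29.84

Step 1: Compute the mean: (12 + 1 + 16 + 15 + 8) / 5 = 10.4
Step 2: Compute squared deviations from the mean:
  (12 - 10.4)^2 = 2.56
  (1 - 10.4)^2 = 88.36
  (16 - 10.4)^2 = 31.36
  (15 - 10.4)^2 = 21.16
  (8 - 10.4)^2 = 5.76
Step 3: Sum of squared deviations = 149.2
Step 4: Population variance = 149.2 / 5 = 29.84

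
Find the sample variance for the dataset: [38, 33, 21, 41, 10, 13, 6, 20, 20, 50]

212.1778

Step 1: Compute the mean: (38 + 33 + 21 + 41 + 10 + 13 + 6 + 20 + 20 + 50) / 10 = 25.2
Step 2: Compute squared deviations from the mean:
  (38 - 25.2)^2 = 163.84
  (33 - 25.2)^2 = 60.84
  (21 - 25.2)^2 = 17.64
  (41 - 25.2)^2 = 249.64
  (10 - 25.2)^2 = 231.04
  (13 - 25.2)^2 = 148.84
  (6 - 25.2)^2 = 368.64
  (20 - 25.2)^2 = 27.04
  (20 - 25.2)^2 = 27.04
  (50 - 25.2)^2 = 615.04
Step 3: Sum of squared deviations = 1909.6
Step 4: Sample variance = 1909.6 / 9 = 212.1778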